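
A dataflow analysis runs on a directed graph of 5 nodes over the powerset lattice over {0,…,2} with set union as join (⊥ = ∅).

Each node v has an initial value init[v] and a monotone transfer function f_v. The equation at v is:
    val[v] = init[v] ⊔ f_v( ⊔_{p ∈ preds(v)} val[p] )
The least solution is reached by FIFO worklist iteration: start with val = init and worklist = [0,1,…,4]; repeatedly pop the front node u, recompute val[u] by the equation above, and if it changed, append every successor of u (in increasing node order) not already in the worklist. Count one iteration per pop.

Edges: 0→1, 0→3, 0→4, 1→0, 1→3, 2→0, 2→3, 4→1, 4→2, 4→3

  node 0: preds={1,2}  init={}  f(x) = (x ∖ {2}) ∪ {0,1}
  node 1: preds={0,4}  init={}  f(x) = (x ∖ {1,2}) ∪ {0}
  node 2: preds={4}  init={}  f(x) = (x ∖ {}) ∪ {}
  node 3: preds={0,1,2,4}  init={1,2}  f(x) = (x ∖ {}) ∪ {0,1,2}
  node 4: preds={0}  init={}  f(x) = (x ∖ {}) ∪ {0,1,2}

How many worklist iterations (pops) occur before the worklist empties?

10

Worklist (10 pops):
  #1 pop 0: in={} → {0,1} (was {}); enqueue []
  #2 pop 1: in={0,1} → {0} (was {}); enqueue [0]
  #3 pop 2: in={} → {} (no change)
  #4 pop 3: in={0,1} → {0,1,2} (was {1,2}); enqueue []
  #5 pop 4: in={0,1} → {0,1,2} (was {}); enqueue [1,2,3]
  #6 pop 0: in={0} → {0,1} (no change)
  #7 pop 1: in={0,1,2} → {0} (no change)
  #8 pop 2: in={0,1,2} → {0,1,2} (was {}); enqueue [0]
  #9 pop 3: in={0,1,2} → {0,1,2} (no change)
  #10 pop 0: in={0,1,2} → {0,1} (no change)

Fixpoint:
  val[0] = {0,1}
  val[1] = {0}
  val[2] = {0,1,2}
  val[3] = {0,1,2}
  val[4] = {0,1,2}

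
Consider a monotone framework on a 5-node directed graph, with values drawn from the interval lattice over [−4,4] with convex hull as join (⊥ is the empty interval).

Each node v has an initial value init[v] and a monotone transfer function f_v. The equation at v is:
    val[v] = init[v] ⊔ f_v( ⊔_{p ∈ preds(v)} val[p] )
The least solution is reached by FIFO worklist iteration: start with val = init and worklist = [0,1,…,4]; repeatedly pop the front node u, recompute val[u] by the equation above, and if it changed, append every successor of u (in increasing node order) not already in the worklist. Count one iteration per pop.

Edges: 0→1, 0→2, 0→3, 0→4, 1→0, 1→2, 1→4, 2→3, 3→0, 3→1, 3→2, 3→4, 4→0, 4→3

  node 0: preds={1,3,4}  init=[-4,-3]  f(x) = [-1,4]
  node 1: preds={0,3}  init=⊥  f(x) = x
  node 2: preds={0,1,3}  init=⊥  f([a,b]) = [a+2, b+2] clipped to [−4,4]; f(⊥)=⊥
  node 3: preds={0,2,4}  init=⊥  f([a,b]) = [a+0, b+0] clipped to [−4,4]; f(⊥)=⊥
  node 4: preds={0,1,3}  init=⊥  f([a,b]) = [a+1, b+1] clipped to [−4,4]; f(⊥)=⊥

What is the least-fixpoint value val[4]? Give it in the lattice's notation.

Iteration log — 9 steps:
  step 1. node 0  ⊔preds=⊥  new=[-4,4]  old=[-4,-3]  +wl: 
  step 2. node 1  ⊔preds=[-4,4]  new=[-4,4]  old=⊥  +wl: 0
  step 3. node 2  ⊔preds=[-4,4]  new=[-2,4]  old=⊥  +wl: 
  step 4. node 3  ⊔preds=[-4,4]  new=[-4,4]  old=⊥  +wl: 1,2
  step 5. node 4  ⊔preds=[-4,4]  new=[-3,4]  old=⊥  +wl: 3
  step 6. node 0  ⊔preds=[-4,4]  new=[-4,4]  stable
  step 7. node 1  ⊔preds=[-4,4]  new=[-4,4]  stable
  step 8. node 2  ⊔preds=[-4,4]  new=[-2,4]  stable
  step 9. node 3  ⊔preds=[-4,4]  new=[-4,4]  stable

Least fixpoint reached:
  node 0: [-4,4]
  node 1: [-4,4]
  node 2: [-2,4]
  node 3: [-4,4]
  node 4: [-3,4]

[-3,4]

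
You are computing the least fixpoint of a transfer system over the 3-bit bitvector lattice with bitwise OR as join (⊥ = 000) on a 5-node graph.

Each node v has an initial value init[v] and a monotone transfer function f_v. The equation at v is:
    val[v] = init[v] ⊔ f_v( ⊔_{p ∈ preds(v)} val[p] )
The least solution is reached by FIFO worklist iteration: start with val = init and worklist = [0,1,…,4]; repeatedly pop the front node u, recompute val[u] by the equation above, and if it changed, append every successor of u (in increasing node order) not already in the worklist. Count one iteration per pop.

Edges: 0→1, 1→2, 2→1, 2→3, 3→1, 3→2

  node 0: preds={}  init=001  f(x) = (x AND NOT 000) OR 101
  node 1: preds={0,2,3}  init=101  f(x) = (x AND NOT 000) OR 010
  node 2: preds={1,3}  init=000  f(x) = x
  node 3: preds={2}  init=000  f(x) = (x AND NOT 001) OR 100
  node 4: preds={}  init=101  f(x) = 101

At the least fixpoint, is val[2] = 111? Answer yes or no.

Trace (7 dequeues):
  [1] u=0 | in 000 | out 101 | prev 001 | push {}
  [2] u=1 | in 101 | out 111 | prev 101 | push {}
  [3] u=2 | in 111 | out 111 | prev 000 | push {1}
  [4] u=3 | in 111 | out 110 | prev 000 | push {2}
  [5] u=4 | in 000 | out 101 | ==
  [6] u=1 | in 111 | out 111 | ==
  [7] u=2 | in 111 | out 111 | ==

Converged values:
  [0] 101
  [1] 111
  [2] 111
  [3] 110
  [4] 101

yes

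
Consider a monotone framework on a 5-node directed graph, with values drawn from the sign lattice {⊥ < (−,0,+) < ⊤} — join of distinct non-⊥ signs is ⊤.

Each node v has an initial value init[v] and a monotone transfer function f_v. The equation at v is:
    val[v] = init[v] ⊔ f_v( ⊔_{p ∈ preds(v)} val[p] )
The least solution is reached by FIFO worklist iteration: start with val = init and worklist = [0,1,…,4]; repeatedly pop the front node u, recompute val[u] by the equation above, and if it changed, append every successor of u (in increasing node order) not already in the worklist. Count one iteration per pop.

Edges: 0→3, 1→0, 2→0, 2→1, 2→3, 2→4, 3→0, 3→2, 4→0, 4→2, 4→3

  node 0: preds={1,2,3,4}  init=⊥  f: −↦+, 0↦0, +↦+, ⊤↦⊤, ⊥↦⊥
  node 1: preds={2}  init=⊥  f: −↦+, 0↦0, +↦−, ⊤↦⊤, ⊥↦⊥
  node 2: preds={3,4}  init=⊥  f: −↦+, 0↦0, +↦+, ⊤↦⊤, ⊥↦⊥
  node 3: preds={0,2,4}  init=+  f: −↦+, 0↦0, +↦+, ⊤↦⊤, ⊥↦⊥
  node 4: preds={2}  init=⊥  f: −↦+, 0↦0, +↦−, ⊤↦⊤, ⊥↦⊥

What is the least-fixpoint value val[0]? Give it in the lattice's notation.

Trace (15 dequeues):
  [1] u=0 | in + | out + | prev ⊥ | push {}
  [2] u=1 | in ⊥ | out ⊥ | ==
  [3] u=2 | in + | out + | prev ⊥ | push {0,1}
  [4] u=3 | in + | out + | ==
  [5] u=4 | in + | out − | prev ⊥ | push {2,3}
  [6] u=0 | in ⊤ | out ⊤ | prev + | push {}
  [7] u=1 | in + | out − | prev ⊥ | push {0}
  [8] u=2 | in ⊤ | out ⊤ | prev + | push {1,4}
  [9] u=3 | in ⊤ | out ⊤ | prev + | push {2}
  [10] u=0 | in ⊤ | out ⊤ | ==
  [11] u=1 | in ⊤ | out ⊤ | prev − | push {0}
  [12] u=4 | in ⊤ | out ⊤ | prev − | push {3}
  [13] u=2 | in ⊤ | out ⊤ | ==
  [14] u=0 | in ⊤ | out ⊤ | ==
  [15] u=3 | in ⊤ | out ⊤ | ==

Converged values:
  [0] ⊤
  [1] ⊤
  [2] ⊤
  [3] ⊤
  [4] ⊤

⊤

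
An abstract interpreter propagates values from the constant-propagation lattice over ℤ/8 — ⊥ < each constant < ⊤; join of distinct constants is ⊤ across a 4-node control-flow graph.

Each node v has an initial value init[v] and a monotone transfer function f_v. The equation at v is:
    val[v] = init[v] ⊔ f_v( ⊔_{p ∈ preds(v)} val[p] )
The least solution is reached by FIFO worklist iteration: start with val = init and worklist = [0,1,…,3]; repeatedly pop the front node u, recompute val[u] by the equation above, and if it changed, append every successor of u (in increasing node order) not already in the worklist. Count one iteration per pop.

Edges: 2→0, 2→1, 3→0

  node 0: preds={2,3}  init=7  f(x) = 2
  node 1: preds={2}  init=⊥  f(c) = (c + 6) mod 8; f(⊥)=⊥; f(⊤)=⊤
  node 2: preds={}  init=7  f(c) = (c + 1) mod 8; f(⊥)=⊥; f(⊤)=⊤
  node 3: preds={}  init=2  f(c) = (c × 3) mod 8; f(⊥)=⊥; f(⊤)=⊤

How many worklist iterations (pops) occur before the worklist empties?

4

Iteration log — 4 steps:
  step 1. node 0  ⊔preds=⊤  new=⊤  old=7  +wl: 
  step 2. node 1  ⊔preds=7  new=5  old=⊥  +wl: 
  step 3. node 2  ⊔preds=⊥  new=7  stable
  step 4. node 3  ⊔preds=⊥  new=2  stable

Least fixpoint reached:
  node 0: ⊤
  node 1: 5
  node 2: 7
  node 3: 2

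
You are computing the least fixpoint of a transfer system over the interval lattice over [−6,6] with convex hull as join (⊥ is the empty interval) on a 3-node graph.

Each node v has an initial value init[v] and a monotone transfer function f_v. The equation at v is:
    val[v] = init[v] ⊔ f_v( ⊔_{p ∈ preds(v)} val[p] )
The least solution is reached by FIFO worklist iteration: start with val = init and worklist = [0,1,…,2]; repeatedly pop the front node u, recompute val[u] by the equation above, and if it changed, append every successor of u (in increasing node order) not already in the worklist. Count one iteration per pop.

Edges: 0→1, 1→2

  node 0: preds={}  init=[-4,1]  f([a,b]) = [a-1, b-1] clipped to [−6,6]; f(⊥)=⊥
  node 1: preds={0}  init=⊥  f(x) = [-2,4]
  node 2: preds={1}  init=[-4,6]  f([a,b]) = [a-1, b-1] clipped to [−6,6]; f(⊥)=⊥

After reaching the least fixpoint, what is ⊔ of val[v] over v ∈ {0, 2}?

[-4,6]

Trace (3 dequeues):
  [1] u=0 | in ⊥ | out [-4,1] | ==
  [2] u=1 | in [-4,1] | out [-2,4] | prev ⊥ | push {}
  [3] u=2 | in [-2,4] | out [-4,6] | ==

Converged values:
  [0] [-4,1]
  [1] [-2,4]
  [2] [-4,6]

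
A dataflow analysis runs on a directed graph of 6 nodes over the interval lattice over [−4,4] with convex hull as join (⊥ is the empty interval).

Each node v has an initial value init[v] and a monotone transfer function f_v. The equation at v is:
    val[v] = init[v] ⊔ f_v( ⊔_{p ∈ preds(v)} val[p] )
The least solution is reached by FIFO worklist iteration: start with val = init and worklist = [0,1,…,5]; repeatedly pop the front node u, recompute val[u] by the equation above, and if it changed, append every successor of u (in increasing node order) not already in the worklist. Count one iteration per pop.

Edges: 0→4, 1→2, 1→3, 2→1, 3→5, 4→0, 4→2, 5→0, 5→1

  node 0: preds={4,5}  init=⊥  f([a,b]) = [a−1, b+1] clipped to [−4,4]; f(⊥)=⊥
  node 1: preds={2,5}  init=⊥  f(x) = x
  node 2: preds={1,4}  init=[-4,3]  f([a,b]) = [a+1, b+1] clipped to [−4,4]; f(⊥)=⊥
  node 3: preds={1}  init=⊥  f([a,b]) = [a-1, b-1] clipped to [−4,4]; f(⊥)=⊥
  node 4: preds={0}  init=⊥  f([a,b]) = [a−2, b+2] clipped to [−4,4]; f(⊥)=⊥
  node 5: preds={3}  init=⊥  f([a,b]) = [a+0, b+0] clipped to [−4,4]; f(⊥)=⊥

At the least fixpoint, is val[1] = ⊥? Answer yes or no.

no

Trace (16 dequeues):
  [1] u=0 | in ⊥ | out ⊥ | ==
  [2] u=1 | in [-4,3] | out [-4,3] | prev ⊥ | push {}
  [3] u=2 | in [-4,3] | out [-4,4] | prev [-4,3] | push {1}
  [4] u=3 | in [-4,3] | out [-4,2] | prev ⊥ | push {}
  [5] u=4 | in ⊥ | out ⊥ | ==
  [6] u=5 | in [-4,2] | out [-4,2] | prev ⊥ | push {0}
  [7] u=1 | in [-4,4] | out [-4,4] | prev [-4,3] | push {2,3}
  [8] u=0 | in [-4,2] | out [-4,3] | prev ⊥ | push {4}
  [9] u=2 | in [-4,4] | out [-4,4] | ==
  [10] u=3 | in [-4,4] | out [-4,3] | prev [-4,2] | push {5}
  [11] u=4 | in [-4,3] | out [-4,4] | prev ⊥ | push {0,2}
  [12] u=5 | in [-4,3] | out [-4,3] | prev [-4,2] | push {1}
  [13] u=0 | in [-4,4] | out [-4,4] | prev [-4,3] | push {4}
  [14] u=2 | in [-4,4] | out [-4,4] | ==
  [15] u=1 | in [-4,4] | out [-4,4] | ==
  [16] u=4 | in [-4,4] | out [-4,4] | ==

Converged values:
  [0] [-4,4]
  [1] [-4,4]
  [2] [-4,4]
  [3] [-4,3]
  [4] [-4,4]
  [5] [-4,3]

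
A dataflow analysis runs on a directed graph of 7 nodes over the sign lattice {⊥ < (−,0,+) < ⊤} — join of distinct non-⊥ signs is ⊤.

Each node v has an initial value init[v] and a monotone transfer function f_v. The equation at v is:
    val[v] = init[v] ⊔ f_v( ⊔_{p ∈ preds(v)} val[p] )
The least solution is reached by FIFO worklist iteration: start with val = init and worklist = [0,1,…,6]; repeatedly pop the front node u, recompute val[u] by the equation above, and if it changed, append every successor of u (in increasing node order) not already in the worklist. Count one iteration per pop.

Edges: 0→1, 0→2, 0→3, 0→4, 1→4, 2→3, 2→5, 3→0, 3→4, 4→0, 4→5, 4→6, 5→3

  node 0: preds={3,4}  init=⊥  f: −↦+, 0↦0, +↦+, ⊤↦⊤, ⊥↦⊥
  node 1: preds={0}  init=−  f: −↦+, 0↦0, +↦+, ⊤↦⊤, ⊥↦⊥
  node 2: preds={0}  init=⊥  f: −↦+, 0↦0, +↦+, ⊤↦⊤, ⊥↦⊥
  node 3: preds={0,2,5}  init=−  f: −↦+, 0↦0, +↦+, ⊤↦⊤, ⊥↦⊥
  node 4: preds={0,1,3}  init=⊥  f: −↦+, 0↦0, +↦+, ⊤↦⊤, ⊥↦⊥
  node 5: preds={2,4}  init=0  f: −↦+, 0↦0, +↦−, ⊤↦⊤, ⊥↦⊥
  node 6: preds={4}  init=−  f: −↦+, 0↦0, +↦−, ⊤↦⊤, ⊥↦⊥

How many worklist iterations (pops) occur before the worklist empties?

14

Trace (14 dequeues):
  [1] u=0 | in − | out + | prev ⊥ | push {}
  [2] u=1 | in + | out ⊤ | prev − | push {}
  [3] u=2 | in + | out + | prev ⊥ | push {}
  [4] u=3 | in ⊤ | out ⊤ | prev − | push {0}
  [5] u=4 | in ⊤ | out ⊤ | prev ⊥ | push {}
  [6] u=5 | in ⊤ | out ⊤ | prev 0 | push {3}
  [7] u=6 | in ⊤ | out ⊤ | prev − | push {}
  [8] u=0 | in ⊤ | out ⊤ | prev + | push {1,2,4}
  [9] u=3 | in ⊤ | out ⊤ | ==
  [10] u=1 | in ⊤ | out ⊤ | ==
  [11] u=2 | in ⊤ | out ⊤ | prev + | push {3,5}
  [12] u=4 | in ⊤ | out ⊤ | ==
  [13] u=3 | in ⊤ | out ⊤ | ==
  [14] u=5 | in ⊤ | out ⊤ | ==

Converged values:
  [0] ⊤
  [1] ⊤
  [2] ⊤
  [3] ⊤
  [4] ⊤
  [5] ⊤
  [6] ⊤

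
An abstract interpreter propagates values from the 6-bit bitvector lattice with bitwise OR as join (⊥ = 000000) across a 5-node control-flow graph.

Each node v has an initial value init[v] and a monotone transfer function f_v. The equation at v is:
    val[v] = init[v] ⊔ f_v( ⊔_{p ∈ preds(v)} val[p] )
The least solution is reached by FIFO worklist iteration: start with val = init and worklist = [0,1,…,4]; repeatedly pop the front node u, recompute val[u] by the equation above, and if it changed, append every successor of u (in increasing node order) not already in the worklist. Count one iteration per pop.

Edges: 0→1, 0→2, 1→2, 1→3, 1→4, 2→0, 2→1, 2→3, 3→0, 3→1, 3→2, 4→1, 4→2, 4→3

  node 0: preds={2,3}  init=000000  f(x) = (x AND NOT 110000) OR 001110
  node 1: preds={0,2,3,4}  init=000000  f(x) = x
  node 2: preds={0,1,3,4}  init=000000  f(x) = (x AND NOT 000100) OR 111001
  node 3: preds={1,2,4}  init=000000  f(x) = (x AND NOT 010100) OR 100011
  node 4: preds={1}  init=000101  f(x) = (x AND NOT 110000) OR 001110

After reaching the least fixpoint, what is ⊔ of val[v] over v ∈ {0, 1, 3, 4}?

Trace (10 dequeues):
  [1] u=0 | in 000000 | out 001110 | prev 000000 | push {}
  [2] u=1 | in 001111 | out 001111 | prev 000000 | push {}
  [3] u=2 | in 001111 | out 111011 | prev 000000 | push {0,1}
  [4] u=3 | in 111111 | out 101011 | prev 000000 | push {2}
  [5] u=4 | in 001111 | out 001111 | prev 000101 | push {3}
  [6] u=0 | in 111011 | out 001111 | prev 001110 | push {}
  [7] u=1 | in 111111 | out 111111 | prev 001111 | push {4}
  [8] u=2 | in 111111 | out 111011 | ==
  [9] u=3 | in 111111 | out 101011 | ==
  [10] u=4 | in 111111 | out 001111 | ==

Converged values:
  [0] 001111
  [1] 111111
  [2] 111011
  [3] 101011
  [4] 001111

111111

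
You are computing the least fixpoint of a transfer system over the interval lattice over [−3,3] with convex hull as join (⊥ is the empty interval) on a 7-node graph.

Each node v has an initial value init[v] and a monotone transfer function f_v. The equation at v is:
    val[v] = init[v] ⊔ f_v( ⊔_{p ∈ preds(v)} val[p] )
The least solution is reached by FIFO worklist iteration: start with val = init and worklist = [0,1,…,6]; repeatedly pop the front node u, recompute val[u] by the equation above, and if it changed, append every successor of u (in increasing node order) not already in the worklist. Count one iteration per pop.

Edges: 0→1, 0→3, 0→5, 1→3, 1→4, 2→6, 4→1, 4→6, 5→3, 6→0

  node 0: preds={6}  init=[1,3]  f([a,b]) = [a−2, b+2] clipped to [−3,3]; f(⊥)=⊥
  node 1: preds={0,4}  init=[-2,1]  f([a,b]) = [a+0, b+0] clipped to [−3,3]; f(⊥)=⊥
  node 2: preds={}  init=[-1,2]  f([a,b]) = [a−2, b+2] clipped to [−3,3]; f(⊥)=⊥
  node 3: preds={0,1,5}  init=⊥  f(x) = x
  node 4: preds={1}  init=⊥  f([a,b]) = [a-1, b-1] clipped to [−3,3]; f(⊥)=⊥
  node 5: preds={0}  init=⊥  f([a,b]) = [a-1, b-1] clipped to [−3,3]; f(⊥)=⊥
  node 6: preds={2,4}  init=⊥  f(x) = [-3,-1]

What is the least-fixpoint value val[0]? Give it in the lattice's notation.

[-3,3]

Iteration log — 15 steps:
  step 1. node 0  ⊔preds=⊥  new=[1,3]  stable
  step 2. node 1  ⊔preds=[1,3]  new=[-2,3]  old=[-2,1]  +wl: 
  step 3. node 2  ⊔preds=⊥  new=[-1,2]  stable
  step 4. node 3  ⊔preds=[-2,3]  new=[-2,3]  old=⊥  +wl: 
  step 5. node 4  ⊔preds=[-2,3]  new=[-3,2]  old=⊥  +wl: 1
  step 6. node 5  ⊔preds=[1,3]  new=[0,2]  old=⊥  +wl: 3
  step 7. node 6  ⊔preds=[-3,2]  new=[-3,-1]  old=⊥  +wl: 0
  step 8. node 1  ⊔preds=[-3,3]  new=[-3,3]  old=[-2,3]  +wl: 4
  step 9. node 3  ⊔preds=[-3,3]  new=[-3,3]  old=[-2,3]  +wl: 
  step 10. node 0  ⊔preds=[-3,-1]  new=[-3,3]  old=[1,3]  +wl: 1,3,5
  step 11. node 4  ⊔preds=[-3,3]  new=[-3,2]  stable
  step 12. node 1  ⊔preds=[-3,3]  new=[-3,3]  stable
  step 13. node 3  ⊔preds=[-3,3]  new=[-3,3]  stable
  step 14. node 5  ⊔preds=[-3,3]  new=[-3,2]  old=[0,2]  +wl: 3
  step 15. node 3  ⊔preds=[-3,3]  new=[-3,3]  stable

Least fixpoint reached:
  node 0: [-3,3]
  node 1: [-3,3]
  node 2: [-1,2]
  node 3: [-3,3]
  node 4: [-3,2]
  node 5: [-3,2]
  node 6: [-3,-1]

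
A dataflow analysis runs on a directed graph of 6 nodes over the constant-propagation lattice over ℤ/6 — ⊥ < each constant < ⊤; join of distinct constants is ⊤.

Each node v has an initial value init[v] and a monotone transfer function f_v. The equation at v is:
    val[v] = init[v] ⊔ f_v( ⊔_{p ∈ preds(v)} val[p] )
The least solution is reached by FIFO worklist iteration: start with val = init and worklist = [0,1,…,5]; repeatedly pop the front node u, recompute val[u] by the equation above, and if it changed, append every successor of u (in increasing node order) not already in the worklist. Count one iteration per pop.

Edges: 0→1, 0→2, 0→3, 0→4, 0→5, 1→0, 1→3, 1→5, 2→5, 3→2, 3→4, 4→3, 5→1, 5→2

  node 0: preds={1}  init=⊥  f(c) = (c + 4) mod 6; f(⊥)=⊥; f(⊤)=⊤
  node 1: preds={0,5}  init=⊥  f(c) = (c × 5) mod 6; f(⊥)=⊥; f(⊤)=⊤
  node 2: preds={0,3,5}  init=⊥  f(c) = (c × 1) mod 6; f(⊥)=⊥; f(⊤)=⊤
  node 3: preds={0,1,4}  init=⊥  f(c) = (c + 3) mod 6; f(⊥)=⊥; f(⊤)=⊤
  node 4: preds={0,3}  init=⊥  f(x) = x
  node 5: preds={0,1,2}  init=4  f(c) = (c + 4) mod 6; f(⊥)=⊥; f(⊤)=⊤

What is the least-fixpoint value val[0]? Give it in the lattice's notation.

⊤

Iteration log — 19 steps:
  step 1. node 0  ⊔preds=⊥  new=⊥  stable
  step 2. node 1  ⊔preds=4  new=2  old=⊥  +wl: 0
  step 3. node 2  ⊔preds=4  new=4  old=⊥  +wl: 
  step 4. node 3  ⊔preds=2  new=5  old=⊥  +wl: 2
  step 5. node 4  ⊔preds=5  new=5  old=⊥  +wl: 3
  step 6. node 5  ⊔preds=⊤  new=⊤  old=4  +wl: 1
  step 7. node 0  ⊔preds=2  new=0  old=⊥  +wl: 4,5
  step 8. node 2  ⊔preds=⊤  new=⊤  old=4  +wl: 
  step 9. node 3  ⊔preds=⊤  new=⊤  old=5  +wl: 2
  step 10. node 1  ⊔preds=⊤  new=⊤  old=2  +wl: 0,3
  step 11. node 4  ⊔preds=⊤  new=⊤  old=5  +wl: 
  step 12. node 5  ⊔preds=⊤  new=⊤  stable
  step 13. node 2  ⊔preds=⊤  new=⊤  stable
  step 14. node 0  ⊔preds=⊤  new=⊤  old=0  +wl: 1,2,4,5
  step 15. node 3  ⊔preds=⊤  new=⊤  stable
  step 16. node 1  ⊔preds=⊤  new=⊤  stable
  step 17. node 2  ⊔preds=⊤  new=⊤  stable
  step 18. node 4  ⊔preds=⊤  new=⊤  stable
  step 19. node 5  ⊔preds=⊤  new=⊤  stable

Least fixpoint reached:
  node 0: ⊤
  node 1: ⊤
  node 2: ⊤
  node 3: ⊤
  node 4: ⊤
  node 5: ⊤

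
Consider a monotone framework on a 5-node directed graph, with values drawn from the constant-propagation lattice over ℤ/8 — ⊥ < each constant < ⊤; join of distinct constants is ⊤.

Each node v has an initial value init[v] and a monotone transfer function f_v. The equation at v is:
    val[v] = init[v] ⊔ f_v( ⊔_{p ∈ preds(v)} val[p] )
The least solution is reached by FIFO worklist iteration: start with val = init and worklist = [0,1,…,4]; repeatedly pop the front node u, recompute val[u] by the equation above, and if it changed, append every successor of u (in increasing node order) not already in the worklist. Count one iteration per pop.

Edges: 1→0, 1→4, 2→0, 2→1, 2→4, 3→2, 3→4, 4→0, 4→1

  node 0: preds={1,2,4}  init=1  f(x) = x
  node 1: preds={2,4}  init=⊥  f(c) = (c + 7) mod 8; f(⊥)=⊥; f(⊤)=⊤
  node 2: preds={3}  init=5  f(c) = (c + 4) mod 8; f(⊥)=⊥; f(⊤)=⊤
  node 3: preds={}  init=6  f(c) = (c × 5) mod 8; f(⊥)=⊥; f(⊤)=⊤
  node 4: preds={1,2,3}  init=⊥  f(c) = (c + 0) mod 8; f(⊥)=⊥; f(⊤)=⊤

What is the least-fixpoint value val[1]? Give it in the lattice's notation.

Iteration log — 9 steps:
  step 1. node 0  ⊔preds=5  new=⊤  old=1  +wl: 
  step 2. node 1  ⊔preds=5  new=4  old=⊥  +wl: 0
  step 3. node 2  ⊔preds=6  new=⊤  old=5  +wl: 1
  step 4. node 3  ⊔preds=⊥  new=6  stable
  step 5. node 4  ⊔preds=⊤  new=⊤  old=⊥  +wl: 
  step 6. node 0  ⊔preds=⊤  new=⊤  stable
  step 7. node 1  ⊔preds=⊤  new=⊤  old=4  +wl: 0,4
  step 8. node 0  ⊔preds=⊤  new=⊤  stable
  step 9. node 4  ⊔preds=⊤  new=⊤  stable

Least fixpoint reached:
  node 0: ⊤
  node 1: ⊤
  node 2: ⊤
  node 3: 6
  node 4: ⊤

⊤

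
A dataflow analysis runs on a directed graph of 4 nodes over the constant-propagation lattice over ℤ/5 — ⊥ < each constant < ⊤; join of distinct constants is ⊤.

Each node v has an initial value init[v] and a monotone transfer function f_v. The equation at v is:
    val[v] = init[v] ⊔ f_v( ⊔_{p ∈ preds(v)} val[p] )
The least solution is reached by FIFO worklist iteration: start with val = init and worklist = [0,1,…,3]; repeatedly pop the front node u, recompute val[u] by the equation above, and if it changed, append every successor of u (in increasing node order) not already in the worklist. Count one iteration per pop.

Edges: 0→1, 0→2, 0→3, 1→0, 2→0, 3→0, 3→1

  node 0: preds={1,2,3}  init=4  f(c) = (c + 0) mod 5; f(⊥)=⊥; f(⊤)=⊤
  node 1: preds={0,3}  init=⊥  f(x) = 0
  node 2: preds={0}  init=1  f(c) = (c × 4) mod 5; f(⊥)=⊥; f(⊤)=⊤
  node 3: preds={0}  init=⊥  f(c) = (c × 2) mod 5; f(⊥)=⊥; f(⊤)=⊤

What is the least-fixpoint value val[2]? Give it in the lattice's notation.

Worklist (6 pops):
  #1 pop 0: in=1 → ⊤ (was 4); enqueue []
  #2 pop 1: in=⊤ → 0 (was ⊥); enqueue [0]
  #3 pop 2: in=⊤ → ⊤ (was 1); enqueue []
  #4 pop 3: in=⊤ → ⊤ (was ⊥); enqueue [1]
  #5 pop 0: in=⊤ → ⊤ (no change)
  #6 pop 1: in=⊤ → 0 (no change)

Fixpoint:
  val[0] = ⊤
  val[1] = 0
  val[2] = ⊤
  val[3] = ⊤

⊤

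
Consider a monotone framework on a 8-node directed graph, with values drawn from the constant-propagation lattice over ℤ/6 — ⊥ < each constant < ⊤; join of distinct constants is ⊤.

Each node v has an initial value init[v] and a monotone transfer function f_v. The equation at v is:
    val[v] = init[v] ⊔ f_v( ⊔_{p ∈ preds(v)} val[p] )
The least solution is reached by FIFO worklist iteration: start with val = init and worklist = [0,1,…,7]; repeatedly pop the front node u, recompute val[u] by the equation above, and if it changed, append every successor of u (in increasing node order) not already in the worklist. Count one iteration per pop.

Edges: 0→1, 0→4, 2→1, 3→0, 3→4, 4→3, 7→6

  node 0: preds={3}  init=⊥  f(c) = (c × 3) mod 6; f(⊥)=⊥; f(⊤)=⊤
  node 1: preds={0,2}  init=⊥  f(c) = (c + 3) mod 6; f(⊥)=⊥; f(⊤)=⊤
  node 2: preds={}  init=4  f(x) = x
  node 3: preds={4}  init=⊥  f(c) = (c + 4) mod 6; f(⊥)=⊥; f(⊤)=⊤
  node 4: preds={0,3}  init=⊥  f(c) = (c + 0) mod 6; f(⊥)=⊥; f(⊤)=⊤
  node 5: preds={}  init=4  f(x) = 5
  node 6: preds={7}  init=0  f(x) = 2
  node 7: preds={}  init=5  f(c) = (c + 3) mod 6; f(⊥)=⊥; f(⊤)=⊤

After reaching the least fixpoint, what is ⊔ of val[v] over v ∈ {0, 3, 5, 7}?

Trace (8 dequeues):
  [1] u=0 | in ⊥ | out ⊥ | ==
  [2] u=1 | in 4 | out 1 | prev ⊥ | push {}
  [3] u=2 | in ⊥ | out 4 | ==
  [4] u=3 | in ⊥ | out ⊥ | ==
  [5] u=4 | in ⊥ | out ⊥ | ==
  [6] u=5 | in ⊥ | out ⊤ | prev 4 | push {}
  [7] u=6 | in 5 | out ⊤ | prev 0 | push {}
  [8] u=7 | in ⊥ | out 5 | ==

Converged values:
  [0] ⊥
  [1] 1
  [2] 4
  [3] ⊥
  [4] ⊥
  [5] ⊤
  [6] ⊤
  [7] 5

⊤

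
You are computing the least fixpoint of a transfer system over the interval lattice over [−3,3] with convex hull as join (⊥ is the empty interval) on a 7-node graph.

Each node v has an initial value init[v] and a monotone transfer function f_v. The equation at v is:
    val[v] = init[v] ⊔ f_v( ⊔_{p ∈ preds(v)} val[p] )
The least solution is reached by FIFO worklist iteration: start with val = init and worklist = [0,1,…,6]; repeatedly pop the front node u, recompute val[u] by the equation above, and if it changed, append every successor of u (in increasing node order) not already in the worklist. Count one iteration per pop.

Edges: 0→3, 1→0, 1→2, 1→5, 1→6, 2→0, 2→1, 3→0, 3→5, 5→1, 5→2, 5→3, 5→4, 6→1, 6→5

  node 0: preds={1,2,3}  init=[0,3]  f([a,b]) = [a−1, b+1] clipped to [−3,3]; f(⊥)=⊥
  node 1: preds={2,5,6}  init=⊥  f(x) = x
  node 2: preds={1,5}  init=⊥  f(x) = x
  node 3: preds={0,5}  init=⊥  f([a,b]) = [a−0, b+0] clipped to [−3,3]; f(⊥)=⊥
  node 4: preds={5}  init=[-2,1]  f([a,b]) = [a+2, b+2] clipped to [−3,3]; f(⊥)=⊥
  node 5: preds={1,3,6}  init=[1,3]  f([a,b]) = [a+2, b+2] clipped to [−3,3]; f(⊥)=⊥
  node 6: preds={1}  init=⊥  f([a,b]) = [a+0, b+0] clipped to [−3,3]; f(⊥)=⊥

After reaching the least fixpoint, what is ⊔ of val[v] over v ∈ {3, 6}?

Trace (32 dequeues):
  [1] u=0 | in ⊥ | out [0,3] | ==
  [2] u=1 | in [1,3] | out [1,3] | prev ⊥ | push {0}
  [3] u=2 | in [1,3] | out [1,3] | prev ⊥ | push {1}
  [4] u=3 | in [0,3] | out [0,3] | prev ⊥ | push {}
  [5] u=4 | in [1,3] | out [-2,3] | prev [-2,1] | push {}
  [6] u=5 | in [0,3] | out [1,3] | ==
  [7] u=6 | in [1,3] | out [1,3] | prev ⊥ | push {5}
  [8] u=0 | in [0,3] | out [-1,3] | prev [0,3] | push {3}
  [9] u=1 | in [1,3] | out [1,3] | ==
  [10] u=5 | in [0,3] | out [1,3] | ==
  [11] u=3 | in [-1,3] | out [-1,3] | prev [0,3] | push {0,5}
  [12] u=0 | in [-1,3] | out [-2,3] | prev [-1,3] | push {3}
  [13] u=5 | in [-1,3] | out [1,3] | ==
  [14] u=3 | in [-2,3] | out [-2,3] | prev [-1,3] | push {0,5}
  [15] u=0 | in [-2,3] | out [-3,3] | prev [-2,3] | push {3}
  [16] u=5 | in [-2,3] | out [0,3] | prev [1,3] | push {1,2,4}
  [17] u=3 | in [-3,3] | out [-3,3] | prev [-2,3] | push {0,5}
  [18] u=1 | in [0,3] | out [0,3] | prev [1,3] | push {6}
  [19] u=2 | in [0,3] | out [0,3] | prev [1,3] | push {1}
  [20] u=4 | in [0,3] | out [-2,3] | ==
  [21] u=0 | in [-3,3] | out [-3,3] | ==
  [22] u=5 | in [-3,3] | out [-1,3] | prev [0,3] | push {2,3,4}
  [23] u=6 | in [0,3] | out [0,3] | prev [1,3] | push {5}
  [24] u=1 | in [-1,3] | out [-1,3] | prev [0,3] | push {0,6}
  [25] u=2 | in [-1,3] | out [-1,3] | prev [0,3] | push {1}
  [26] u=3 | in [-3,3] | out [-3,3] | ==
  [27] u=4 | in [-1,3] | out [-2,3] | ==
  [28] u=5 | in [-3,3] | out [-1,3] | ==
  [29] u=0 | in [-3,3] | out [-3,3] | ==
  [30] u=6 | in [-1,3] | out [-1,3] | prev [0,3] | push {5}
  [31] u=1 | in [-1,3] | out [-1,3] | ==
  [32] u=5 | in [-3,3] | out [-1,3] | ==

Converged values:
  [0] [-3,3]
  [1] [-1,3]
  [2] [-1,3]
  [3] [-3,3]
  [4] [-2,3]
  [5] [-1,3]
  [6] [-1,3]

[-3,3]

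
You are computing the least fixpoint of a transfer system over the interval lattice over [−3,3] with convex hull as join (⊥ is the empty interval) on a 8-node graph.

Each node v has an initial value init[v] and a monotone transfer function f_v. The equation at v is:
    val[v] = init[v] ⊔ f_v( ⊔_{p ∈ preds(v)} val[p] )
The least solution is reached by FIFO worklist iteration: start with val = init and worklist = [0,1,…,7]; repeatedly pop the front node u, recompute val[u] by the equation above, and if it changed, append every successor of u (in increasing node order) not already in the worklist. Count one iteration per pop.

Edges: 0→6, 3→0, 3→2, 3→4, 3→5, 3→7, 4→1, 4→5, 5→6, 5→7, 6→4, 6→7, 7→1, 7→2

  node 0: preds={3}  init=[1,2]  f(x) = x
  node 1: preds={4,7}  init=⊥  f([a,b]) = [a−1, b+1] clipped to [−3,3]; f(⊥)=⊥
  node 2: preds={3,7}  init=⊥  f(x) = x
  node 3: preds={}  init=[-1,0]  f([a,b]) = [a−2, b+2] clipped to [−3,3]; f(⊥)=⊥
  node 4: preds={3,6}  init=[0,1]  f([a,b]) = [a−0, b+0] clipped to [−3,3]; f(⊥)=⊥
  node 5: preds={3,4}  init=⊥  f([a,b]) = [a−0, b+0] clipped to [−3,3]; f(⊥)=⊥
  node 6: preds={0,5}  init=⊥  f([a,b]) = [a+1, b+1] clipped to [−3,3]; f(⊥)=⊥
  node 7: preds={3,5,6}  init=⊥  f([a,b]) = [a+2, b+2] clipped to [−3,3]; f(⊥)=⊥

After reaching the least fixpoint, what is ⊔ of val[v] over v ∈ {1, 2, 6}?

Iteration log — 15 steps:
  step 1. node 0  ⊔preds=[-1,0]  new=[-1,2]  old=[1,2]  +wl: 
  step 2. node 1  ⊔preds=[0,1]  new=[-1,2]  old=⊥  +wl: 
  step 3. node 2  ⊔preds=[-1,0]  new=[-1,0]  old=⊥  +wl: 
  step 4. node 3  ⊔preds=⊥  new=[-1,0]  stable
  step 5. node 4  ⊔preds=[-1,0]  new=[-1,1]  old=[0,1]  +wl: 1
  step 6. node 5  ⊔preds=[-1,1]  new=[-1,1]  old=⊥  +wl: 
  step 7. node 6  ⊔preds=[-1,2]  new=[0,3]  old=⊥  +wl: 4
  step 8. node 7  ⊔preds=[-1,3]  new=[1,3]  old=⊥  +wl: 2
  step 9. node 1  ⊔preds=[-1,3]  new=[-2,3]  old=[-1,2]  +wl: 
  step 10. node 4  ⊔preds=[-1,3]  new=[-1,3]  old=[-1,1]  +wl: 1,5
  step 11. node 2  ⊔preds=[-1,3]  new=[-1,3]  old=[-1,0]  +wl: 
  step 12. node 1  ⊔preds=[-1,3]  new=[-2,3]  stable
  step 13. node 5  ⊔preds=[-1,3]  new=[-1,3]  old=[-1,1]  +wl: 6,7
  step 14. node 6  ⊔preds=[-1,3]  new=[0,3]  stable
  step 15. node 7  ⊔preds=[-1,3]  new=[1,3]  stable

Least fixpoint reached:
  node 0: [-1,2]
  node 1: [-2,3]
  node 2: [-1,3]
  node 3: [-1,0]
  node 4: [-1,3]
  node 5: [-1,3]
  node 6: [0,3]
  node 7: [1,3]

[-2,3]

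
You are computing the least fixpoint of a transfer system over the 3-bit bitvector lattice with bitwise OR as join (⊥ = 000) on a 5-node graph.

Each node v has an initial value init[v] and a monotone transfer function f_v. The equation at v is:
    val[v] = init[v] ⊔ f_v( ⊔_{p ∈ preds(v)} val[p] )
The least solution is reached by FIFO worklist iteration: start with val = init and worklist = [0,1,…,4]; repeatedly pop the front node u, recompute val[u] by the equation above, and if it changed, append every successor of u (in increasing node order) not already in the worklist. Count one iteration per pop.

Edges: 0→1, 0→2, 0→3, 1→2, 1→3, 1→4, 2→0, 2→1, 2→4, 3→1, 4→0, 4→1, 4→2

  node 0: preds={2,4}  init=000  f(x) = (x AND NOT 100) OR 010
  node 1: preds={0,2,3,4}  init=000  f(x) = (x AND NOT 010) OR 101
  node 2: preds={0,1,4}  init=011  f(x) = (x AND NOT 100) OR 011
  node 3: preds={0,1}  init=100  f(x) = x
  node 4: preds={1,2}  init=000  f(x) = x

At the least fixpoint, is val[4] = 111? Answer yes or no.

Iteration log — 8 steps:
  step 1. node 0  ⊔preds=011  new=011  old=000  +wl: 
  step 2. node 1  ⊔preds=111  new=101  old=000  +wl: 
  step 3. node 2  ⊔preds=111  new=011  stable
  step 4. node 3  ⊔preds=111  new=111  old=100  +wl: 1
  step 5. node 4  ⊔preds=111  new=111  old=000  +wl: 0,2
  step 6. node 1  ⊔preds=111  new=101  stable
  step 7. node 0  ⊔preds=111  new=011  stable
  step 8. node 2  ⊔preds=111  new=011  stable

Least fixpoint reached:
  node 0: 011
  node 1: 101
  node 2: 011
  node 3: 111
  node 4: 111

yes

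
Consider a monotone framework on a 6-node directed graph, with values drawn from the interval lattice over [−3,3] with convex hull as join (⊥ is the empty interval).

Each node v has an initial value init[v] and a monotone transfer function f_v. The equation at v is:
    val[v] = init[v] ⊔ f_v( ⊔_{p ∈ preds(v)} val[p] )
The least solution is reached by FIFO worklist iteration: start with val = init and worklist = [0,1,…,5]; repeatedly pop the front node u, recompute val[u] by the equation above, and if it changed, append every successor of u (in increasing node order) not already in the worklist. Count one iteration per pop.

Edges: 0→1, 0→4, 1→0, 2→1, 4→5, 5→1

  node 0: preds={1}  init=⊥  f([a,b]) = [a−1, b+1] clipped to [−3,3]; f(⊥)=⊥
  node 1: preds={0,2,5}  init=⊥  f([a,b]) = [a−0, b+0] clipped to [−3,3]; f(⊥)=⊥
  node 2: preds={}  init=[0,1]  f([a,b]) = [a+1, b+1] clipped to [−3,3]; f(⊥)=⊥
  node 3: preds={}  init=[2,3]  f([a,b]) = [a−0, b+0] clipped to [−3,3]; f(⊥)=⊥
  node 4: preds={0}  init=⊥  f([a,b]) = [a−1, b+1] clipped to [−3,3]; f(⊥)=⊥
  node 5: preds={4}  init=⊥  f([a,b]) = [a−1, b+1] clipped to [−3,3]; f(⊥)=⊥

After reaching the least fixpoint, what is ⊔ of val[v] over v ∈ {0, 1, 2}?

Trace (17 dequeues):
  [1] u=0 | in ⊥ | out ⊥ | ==
  [2] u=1 | in [0,1] | out [0,1] | prev ⊥ | push {0}
  [3] u=2 | in ⊥ | out [0,1] | ==
  [4] u=3 | in ⊥ | out [2,3] | ==
  [5] u=4 | in ⊥ | out ⊥ | ==
  [6] u=5 | in ⊥ | out ⊥ | ==
  [7] u=0 | in [0,1] | out [-1,2] | prev ⊥ | push {1,4}
  [8] u=1 | in [-1,2] | out [-1,2] | prev [0,1] | push {0}
  [9] u=4 | in [-1,2] | out [-2,3] | prev ⊥ | push {5}
  [10] u=0 | in [-1,2] | out [-2,3] | prev [-1,2] | push {1,4}
  [11] u=5 | in [-2,3] | out [-3,3] | prev ⊥ | push {}
  [12] u=1 | in [-3,3] | out [-3,3] | prev [-1,2] | push {0}
  [13] u=4 | in [-2,3] | out [-3,3] | prev [-2,3] | push {5}
  [14] u=0 | in [-3,3] | out [-3,3] | prev [-2,3] | push {1,4}
  [15] u=5 | in [-3,3] | out [-3,3] | ==
  [16] u=1 | in [-3,3] | out [-3,3] | ==
  [17] u=4 | in [-3,3] | out [-3,3] | ==

Converged values:
  [0] [-3,3]
  [1] [-3,3]
  [2] [0,1]
  [3] [2,3]
  [4] [-3,3]
  [5] [-3,3]

[-3,3]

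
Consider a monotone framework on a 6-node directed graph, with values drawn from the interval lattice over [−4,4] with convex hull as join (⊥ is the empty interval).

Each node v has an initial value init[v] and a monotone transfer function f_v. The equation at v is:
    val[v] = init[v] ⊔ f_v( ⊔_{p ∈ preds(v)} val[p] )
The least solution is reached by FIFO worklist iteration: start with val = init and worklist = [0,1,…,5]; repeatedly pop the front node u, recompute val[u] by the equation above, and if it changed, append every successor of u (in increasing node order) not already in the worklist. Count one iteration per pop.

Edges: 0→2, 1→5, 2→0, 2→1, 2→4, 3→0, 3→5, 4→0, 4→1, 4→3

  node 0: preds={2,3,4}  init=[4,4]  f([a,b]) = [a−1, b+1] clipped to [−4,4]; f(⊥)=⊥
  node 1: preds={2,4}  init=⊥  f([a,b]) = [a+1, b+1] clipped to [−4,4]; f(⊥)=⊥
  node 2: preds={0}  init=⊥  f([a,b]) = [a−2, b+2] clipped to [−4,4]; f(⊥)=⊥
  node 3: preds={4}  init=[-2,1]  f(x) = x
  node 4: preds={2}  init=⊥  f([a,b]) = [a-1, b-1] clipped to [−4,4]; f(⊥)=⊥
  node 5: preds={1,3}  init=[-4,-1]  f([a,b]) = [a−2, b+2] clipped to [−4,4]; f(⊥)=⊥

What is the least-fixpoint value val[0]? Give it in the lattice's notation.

[-4,4]

Trace (12 dequeues):
  [1] u=0 | in [-2,1] | out [-3,4] | prev [4,4] | push {}
  [2] u=1 | in ⊥ | out ⊥ | ==
  [3] u=2 | in [-3,4] | out [-4,4] | prev ⊥ | push {0,1}
  [4] u=3 | in ⊥ | out [-2,1] | ==
  [5] u=4 | in [-4,4] | out [-4,3] | prev ⊥ | push {3}
  [6] u=5 | in [-2,1] | out [-4,3] | prev [-4,-1] | push {}
  [7] u=0 | in [-4,4] | out [-4,4] | prev [-3,4] | push {2}
  [8] u=1 | in [-4,4] | out [-3,4] | prev ⊥ | push {5}
  [9] u=3 | in [-4,3] | out [-4,3] | prev [-2,1] | push {0}
  [10] u=2 | in [-4,4] | out [-4,4] | ==
  [11] u=5 | in [-4,4] | out [-4,4] | prev [-4,3] | push {}
  [12] u=0 | in [-4,4] | out [-4,4] | ==

Converged values:
  [0] [-4,4]
  [1] [-3,4]
  [2] [-4,4]
  [3] [-4,3]
  [4] [-4,3]
  [5] [-4,4]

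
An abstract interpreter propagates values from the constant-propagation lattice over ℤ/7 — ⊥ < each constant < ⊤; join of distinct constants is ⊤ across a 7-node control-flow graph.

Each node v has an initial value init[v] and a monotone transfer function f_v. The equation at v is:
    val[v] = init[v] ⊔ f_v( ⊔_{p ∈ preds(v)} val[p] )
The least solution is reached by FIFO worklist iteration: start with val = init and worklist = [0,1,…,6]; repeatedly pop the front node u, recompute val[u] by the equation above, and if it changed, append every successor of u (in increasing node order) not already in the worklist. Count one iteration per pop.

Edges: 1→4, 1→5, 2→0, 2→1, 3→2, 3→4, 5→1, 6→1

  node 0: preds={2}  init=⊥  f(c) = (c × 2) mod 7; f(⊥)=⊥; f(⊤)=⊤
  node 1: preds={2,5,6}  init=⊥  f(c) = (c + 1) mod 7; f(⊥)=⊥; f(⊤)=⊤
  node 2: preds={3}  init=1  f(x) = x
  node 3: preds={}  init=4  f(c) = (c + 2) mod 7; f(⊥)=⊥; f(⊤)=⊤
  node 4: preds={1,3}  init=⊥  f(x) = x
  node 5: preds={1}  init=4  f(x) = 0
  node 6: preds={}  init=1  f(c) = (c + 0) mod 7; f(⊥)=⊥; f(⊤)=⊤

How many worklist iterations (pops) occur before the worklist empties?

Trace (9 dequeues):
  [1] u=0 | in 1 | out 2 | prev ⊥ | push {}
  [2] u=1 | in ⊤ | out ⊤ | prev ⊥ | push {}
  [3] u=2 | in 4 | out ⊤ | prev 1 | push {0,1}
  [4] u=3 | in ⊥ | out 4 | ==
  [5] u=4 | in ⊤ | out ⊤ | prev ⊥ | push {}
  [6] u=5 | in ⊤ | out ⊤ | prev 4 | push {}
  [7] u=6 | in ⊥ | out 1 | ==
  [8] u=0 | in ⊤ | out ⊤ | prev 2 | push {}
  [9] u=1 | in ⊤ | out ⊤ | ==

Converged values:
  [0] ⊤
  [1] ⊤
  [2] ⊤
  [3] 4
  [4] ⊤
  [5] ⊤
  [6] 1

9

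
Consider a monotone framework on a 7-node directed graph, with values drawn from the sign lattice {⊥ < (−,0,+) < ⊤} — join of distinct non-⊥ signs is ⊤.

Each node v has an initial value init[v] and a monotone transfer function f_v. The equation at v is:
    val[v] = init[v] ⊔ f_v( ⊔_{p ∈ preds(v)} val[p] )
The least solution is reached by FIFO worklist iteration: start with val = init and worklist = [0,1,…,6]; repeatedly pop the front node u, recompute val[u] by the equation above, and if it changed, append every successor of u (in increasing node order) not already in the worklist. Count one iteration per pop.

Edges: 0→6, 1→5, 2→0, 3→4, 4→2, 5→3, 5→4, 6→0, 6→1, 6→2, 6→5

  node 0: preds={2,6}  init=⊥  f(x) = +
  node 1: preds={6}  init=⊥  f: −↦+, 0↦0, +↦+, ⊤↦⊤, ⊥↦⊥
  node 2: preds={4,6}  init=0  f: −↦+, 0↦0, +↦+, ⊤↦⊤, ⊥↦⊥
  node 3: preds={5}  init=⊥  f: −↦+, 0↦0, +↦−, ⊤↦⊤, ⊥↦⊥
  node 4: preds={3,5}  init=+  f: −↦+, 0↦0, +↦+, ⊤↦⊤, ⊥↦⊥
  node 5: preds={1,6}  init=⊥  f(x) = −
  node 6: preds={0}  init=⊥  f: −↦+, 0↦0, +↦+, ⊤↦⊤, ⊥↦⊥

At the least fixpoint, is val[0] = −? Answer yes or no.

no

Iteration log — 13 steps:
  step 1. node 0  ⊔preds=0  new=+  old=⊥  +wl: 
  step 2. node 1  ⊔preds=⊥  new=⊥  stable
  step 3. node 2  ⊔preds=+  new=⊤  old=0  +wl: 0
  step 4. node 3  ⊔preds=⊥  new=⊥  stable
  step 5. node 4  ⊔preds=⊥  new=+  stable
  step 6. node 5  ⊔preds=⊥  new=−  old=⊥  +wl: 3,4
  step 7. node 6  ⊔preds=+  new=+  old=⊥  +wl: 1,2,5
  step 8. node 0  ⊔preds=⊤  new=+  stable
  step 9. node 3  ⊔preds=−  new=+  old=⊥  +wl: 
  step 10. node 4  ⊔preds=⊤  new=⊤  old=+  +wl: 
  step 11. node 1  ⊔preds=+  new=+  old=⊥  +wl: 
  step 12. node 2  ⊔preds=⊤  new=⊤  stable
  step 13. node 5  ⊔preds=+  new=−  stable

Least fixpoint reached:
  node 0: +
  node 1: +
  node 2: ⊤
  node 3: +
  node 4: ⊤
  node 5: −
  node 6: +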